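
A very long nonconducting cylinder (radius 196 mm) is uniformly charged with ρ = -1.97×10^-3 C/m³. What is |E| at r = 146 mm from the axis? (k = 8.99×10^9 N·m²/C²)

Choose a coaxial cylinder of radius r = 146 mm (arbitrary length L) as the Gaussian surface (r < R).
Charge inside radius r per length L is ρ·πr²·L, so λ_enc = ρπr² = -1.319e-4 C/m.
Gauss's law: E·2πrL = λ_enc L/ε₀.
E = 2k|λ_enc|/r = 2(8.99×10^9)(1.319×10^-4)/(0.146) = 1.62×10^7 N/C.

E ≈ 1.62e7 N/C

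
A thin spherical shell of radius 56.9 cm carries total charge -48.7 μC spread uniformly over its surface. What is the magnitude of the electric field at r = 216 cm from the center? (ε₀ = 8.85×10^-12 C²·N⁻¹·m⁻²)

9.39×10^4 V/m

Take a concentric spherical Gaussian surface of radius r = 216 cm (r > 56.9 cm).
The entire shell is enclosed: Q_enc = -4.87×10^-5 C.
Gauss's law: E·4πr² = Q_enc/ε₀.
E = |Q_enc|/(4πε₀r²) = (4.87×10^-5)/(4π·8.85×10^-12·(2.16)²) = 9.39×10^4 N/C.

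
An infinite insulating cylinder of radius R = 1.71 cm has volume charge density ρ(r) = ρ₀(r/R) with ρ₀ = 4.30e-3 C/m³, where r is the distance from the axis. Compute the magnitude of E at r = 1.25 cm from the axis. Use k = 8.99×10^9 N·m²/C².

Take a coaxial cylindrical Gaussian surface of radius r = 1.25 cm and length L (r < R).
Integrating ρ over the cross-section to radius r: λ_enc = (2πρ₀/R) ∫₀^r r'^2 dr' = 2πρ₀ r^3/(3·R) = 1.029×10^-6 C/m.
Gauss's law: E·2πrL = λ_enc L/ε₀.
E = 2k|λ_enc|/r = 2(8.99×10^9)(1.029×10^-6)/(0.0125) = 1.48×10^6 N/C.

E = 1.48e6 N/C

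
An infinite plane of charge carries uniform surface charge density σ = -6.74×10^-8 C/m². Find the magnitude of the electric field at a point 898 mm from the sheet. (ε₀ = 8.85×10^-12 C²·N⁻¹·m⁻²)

|E| ≈ 3.81×10^3 N/C

The symmetry is planar: E is normal to the sheet and the same magnitude on both sides. Take a pillbox straddling the sheet with end-cap area A.
Only the two end caps contribute flux: Φ = 2EA. With Q_enc = σA, Gauss's law gives E = |σ|/(2ε₀).
E = |σ|/(2ε₀) = (6.74×10^-8)/(2·8.85×10^-12) = 3.81e3 N/C.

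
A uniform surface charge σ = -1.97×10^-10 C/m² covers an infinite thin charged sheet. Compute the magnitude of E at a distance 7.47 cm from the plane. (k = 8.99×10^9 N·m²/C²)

E = 11.1 N/C

By planar symmetry E is perpendicular to the sheet and uniform; use a Gaussian pillbox with flat faces of area A on each side of the sheet.
Only the two end caps contribute flux: Φ = 2EA. With Q_enc = σA, Gauss's law gives E = |σ|/(2ε₀).
E = 2πk|σ| = 2π(8.99×10^9)(1.97×10^-10) = 11.1 N/C.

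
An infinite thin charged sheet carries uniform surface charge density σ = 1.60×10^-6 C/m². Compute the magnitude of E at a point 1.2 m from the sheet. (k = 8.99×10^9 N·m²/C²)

9.04e4 N/C

By planar symmetry E is perpendicular to the sheet and uniform; use a Gaussian pillbox with flat faces of area A on each side of the sheet.
Only the two end caps contribute flux: Φ = 2EA. With Q_enc = σA, Gauss's law gives E = |σ|/(2ε₀).
E = 2πk|σ| = 2π(8.99×10^9)(1.60e-6) = 9.04×10^4 N/C.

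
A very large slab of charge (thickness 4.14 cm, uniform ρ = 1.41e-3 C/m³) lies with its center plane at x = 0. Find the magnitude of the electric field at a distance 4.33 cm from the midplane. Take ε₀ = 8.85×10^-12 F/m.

The point |x| = 4.33 cm lies outside the slab (half-thickness 0.0207 m). A symmetric pillbox spanning the full slab encloses Q_enc = ρ·d·A.
Flux = 2EA ⇒ E = |ρ|d/(2ε₀), independent of distance outside.
E = (1.41×10^-3)(0.0414)/(2·8.85×10^-12) = 3.30×10^6 N/C.

3.30×10^6 N/C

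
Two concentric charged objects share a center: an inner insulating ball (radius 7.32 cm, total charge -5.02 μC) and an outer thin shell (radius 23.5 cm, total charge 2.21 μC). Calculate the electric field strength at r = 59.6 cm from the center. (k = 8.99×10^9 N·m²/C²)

7.11×10^4 V/m

Take a concentric spherical Gaussian surface of radius r = 59.6 cm (r > 23.5 cm, enclosing both).
Q_enc = (-5.02 μC) + (2.21 μC) = -2.81e-6 C.
Applying ∮E·dA = Q_enc/ε₀ with Φ = E(4πr²):
E = k|Q_enc|/r² = (8.99×10^9)(2.81×10^-6)/(0.596)² = 7.11e4 N/C.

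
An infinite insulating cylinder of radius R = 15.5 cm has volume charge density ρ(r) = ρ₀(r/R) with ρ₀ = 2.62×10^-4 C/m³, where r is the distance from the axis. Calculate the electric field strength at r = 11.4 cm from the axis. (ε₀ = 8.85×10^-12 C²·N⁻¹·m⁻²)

E ≈ 8.27e5 N/C

Take a coaxial cylindrical Gaussian surface of radius r = 11.4 cm and length L (r < R).
λ_enc = ∫₀^r ρ(r')·2πr' dr' = (2πρ₀/R)·r^3/3 = 5.245×10^-6 C/m.
By Gauss's law (flux through the curved wall only), E·2πrL = λ_enc L/ε₀.
E = |λ_enc|/(2πε₀r) = (5.245×10^-6)/(2π·8.85×10^-12·0.114) = 8.27×10^5 N/C.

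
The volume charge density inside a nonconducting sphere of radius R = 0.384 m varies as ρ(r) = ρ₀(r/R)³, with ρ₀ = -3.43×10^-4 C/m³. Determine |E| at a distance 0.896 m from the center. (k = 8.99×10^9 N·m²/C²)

Use a concentric Gaussian sphere at r = 0.896 m (r > R, all charge enclosed).
Q_enc = 4π ∫₀^R ρ₀(r'/R)^3 r'² dr' = 4πρ₀R³/6 = -4.068e-5 C.
Applying ∮E·dA = Q_enc/ε₀ with Φ = E(4πr²):
E = k|Q_enc|/r² = (8.99×10^9)(4.068×10^-5)/(0.896)² = 4.56×10^5 N/C.

4.56e5 N/C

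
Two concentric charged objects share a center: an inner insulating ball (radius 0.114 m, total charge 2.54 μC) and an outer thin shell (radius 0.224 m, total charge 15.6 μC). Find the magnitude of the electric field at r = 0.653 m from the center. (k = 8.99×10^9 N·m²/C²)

|E| ≈ 3.82×10^5 N/C

By spherical symmetry E is radial; choose a Gaussian sphere of radius r = 0.653 m (r > 0.224 m, enclosing both).
Q_enc = (2.54 μC) + (15.6 μC) = 1.814×10^-5 C.
By Gauss's law, ∮E·dA = E·4πr² = Q_enc/ε₀.
E = k|Q_enc|/r² = (8.99×10^9)(1.814×10^-5)/(0.653)² = 3.82e5 N/C.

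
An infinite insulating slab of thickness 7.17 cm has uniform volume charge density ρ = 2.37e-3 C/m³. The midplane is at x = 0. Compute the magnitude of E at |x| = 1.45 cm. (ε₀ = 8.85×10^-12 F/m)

By symmetry E is perpendicular to the slab. A Gaussian pillbox from −1.45 cm to +1.45 cm (face area A) lies entirely within the slab.
Q_enc = ρ·(2x)·A and flux = 2EA, so 2EA = 2ρxA/ε₀ ⇒ E = |ρ|x/ε₀.
E = (2.37×10^-3)(0.0145)/(8.85×10^-12) = 3.88×10^6 N/C.

E ≈ 3.88e6 N/C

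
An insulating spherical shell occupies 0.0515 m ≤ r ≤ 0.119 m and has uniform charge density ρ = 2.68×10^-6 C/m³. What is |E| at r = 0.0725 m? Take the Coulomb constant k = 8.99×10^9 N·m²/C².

Take a concentric spherical Gaussian surface of radius r = 0.0725 m (within the shell material, 0.0515 m < r < 0.119 m).
Only the shell between 0.0515 m and r is enclosed: Q_enc = ρ·(4π/3)(r³ − a³) = (2.68×10^-6)·(4π/3)·((0.0725)³ − (0.0515)³) = 2.745×10^-9 C.
By Gauss's law, ∮E·dA = E·4πr² = Q_enc/ε₀.
E = k|Q_enc|/r² = (8.99×10^9)(2.745×10^-9)/(0.0725)² = 4.69×10^3 N/C.

4.69e3 V/m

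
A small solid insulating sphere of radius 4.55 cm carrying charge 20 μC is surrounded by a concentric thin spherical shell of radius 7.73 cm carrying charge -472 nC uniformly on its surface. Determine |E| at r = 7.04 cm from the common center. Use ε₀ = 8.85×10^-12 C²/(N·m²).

Use a concentric Gaussian sphere at r = 7.04 cm (between the bodies, 4.55 cm < r < 7.73 cm).
The shell at 7.73 cm lies outside the Gaussian surface, so Q_enc = 20 μC = 2.00e-5 C.
By Gauss's law, ∮E·dA = E·4πr² = Q_enc/ε₀.
E = |Q_enc|/(4πε₀r²) = (2.00e-5)/(4π·8.85×10^-12·(0.0704)²) = 3.63e7 N/C.

|E| ≈ 3.63×10^7 N/C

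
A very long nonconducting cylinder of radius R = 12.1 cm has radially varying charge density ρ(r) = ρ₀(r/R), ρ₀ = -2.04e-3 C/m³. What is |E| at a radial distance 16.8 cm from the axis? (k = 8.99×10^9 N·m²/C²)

Choose a coaxial cylinder of radius r = 16.8 cm (arbitrary length L) as the Gaussian surface (r > R, full charge per length enclosed).
λ_enc = 2π ∫₀^R ρ₀(r'/R)^1 r' dr' = 2πρ₀R²/3 = -6.255e-5 C/m.
Since E is radial and uniform over the curved surface, Φ = E·2πrL = Q_enc/ε₀ = λ_enc L/ε₀.
E = 2k|λ_enc|/r = 2(8.99×10^9)(6.255×10^-5)/(0.168) = 6.69e6 N/C.

E = 6.69e6 V/m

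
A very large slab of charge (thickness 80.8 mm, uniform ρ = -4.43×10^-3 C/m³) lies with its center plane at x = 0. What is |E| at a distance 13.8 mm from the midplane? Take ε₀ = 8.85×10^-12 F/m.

By symmetry E is perpendicular to the slab. A Gaussian pillbox from −13.8 mm to +13.8 mm (face area A) lies entirely within the slab.
Q_enc = ρ·(2x)·A and flux = 2EA, so 2EA = 2ρxA/ε₀ ⇒ E = |ρ|x/ε₀.
E = (4.43×10^-3)(0.0138)/(8.85×10^-12) = 6.91×10^6 N/C.

6.91e6 V/m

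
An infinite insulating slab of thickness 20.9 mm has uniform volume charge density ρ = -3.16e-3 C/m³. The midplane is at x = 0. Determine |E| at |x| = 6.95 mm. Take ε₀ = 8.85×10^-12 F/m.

E ≈ 2.48e6 V/m

By symmetry E is perpendicular to the slab. A Gaussian pillbox from −6.95 mm to +6.95 mm (face area A) lies entirely within the slab.
Q_enc = ρ·(2x)·A and flux = 2EA, so 2EA = 2ρxA/ε₀ ⇒ E = |ρ|x/ε₀.
E = (3.16×10^-3)(0.00695)/(8.85×10^-12) = 2.48×10^6 N/C.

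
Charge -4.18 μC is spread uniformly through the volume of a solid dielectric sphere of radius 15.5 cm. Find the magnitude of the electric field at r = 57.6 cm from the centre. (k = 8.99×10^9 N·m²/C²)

E = 1.13×10^5 N/C

Use a concentric Gaussian sphere at r = 57.6 cm (r > R, so the entire charge is enclosed).
Q_enc = -4.18 μC = -4.18×10^-6 C.
Gauss's law: E·4πr² = Q_enc/ε₀.
E = k|Q_enc|/r² = (8.99×10^9)(4.18×10^-6)/(0.576)² = 1.13e5 N/C.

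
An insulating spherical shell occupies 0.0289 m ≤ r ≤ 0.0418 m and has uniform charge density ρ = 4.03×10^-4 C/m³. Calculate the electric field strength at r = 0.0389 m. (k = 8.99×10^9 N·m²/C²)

|E| = 3.48×10^5 V/m

By spherical symmetry E is radial; choose a Gaussian sphere of radius r = 0.0389 m (within the shell material, 0.0289 m < r < 0.0418 m).
Enclosed charge is the volume from a to r: Q_enc = (4π/3)ρ(r³ − a³) = 5.862×10^-8 C.
Since E is radial and uniform over the Gaussian sphere, Φ = E·4πr² = Q_enc/ε₀.
E = k|Q_enc|/r² = (8.99×10^9)(5.862×10^-8)/(0.0389)² = 3.48×10^5 N/C.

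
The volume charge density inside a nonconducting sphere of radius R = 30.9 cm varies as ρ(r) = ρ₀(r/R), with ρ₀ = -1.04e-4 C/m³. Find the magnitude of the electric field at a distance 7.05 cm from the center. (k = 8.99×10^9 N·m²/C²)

|E| = 4.72×10^4 V/m

Use a concentric Gaussian sphere at r = 7.05 cm (r < R).
Integrate the density: Q_enc = 4π ∫₀^r ρ₀(r'/R)^1 r'² dr' = 4πρ₀ r^4/(4·R) = -2.612×10^-8 C.
Applying ∮E·dA = Q_enc/ε₀ with Φ = E(4πr²):
E = k|Q_enc|/r² = (8.99×10^9)(2.612e-8)/(0.0705)² = 4.72×10^4 N/C.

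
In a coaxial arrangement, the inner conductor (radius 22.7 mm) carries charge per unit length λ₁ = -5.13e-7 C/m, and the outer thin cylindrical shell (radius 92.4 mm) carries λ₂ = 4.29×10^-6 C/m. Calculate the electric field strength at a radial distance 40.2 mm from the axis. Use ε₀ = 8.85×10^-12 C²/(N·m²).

By cylindrical symmetry E is radial; use a coaxial Gaussian cylinder of radius 40.2 mm and length L (between the conductors, 22.7 mm < r < 92.4 mm).
Only the inner wire is enclosed; the outer shell contributes nothing inside itself. λ_enc = λ₁ = -5.13×10^-7 C/m.
Gauss's law: E·2πrL = λ_enc L/ε₀.
E = |λ_enc|/(2πε₀r) = (5.13e-7)/(2π·8.85×10^-12·0.0402) = 2.29×10^5 N/C.

|E| = 2.29×10^5 V/m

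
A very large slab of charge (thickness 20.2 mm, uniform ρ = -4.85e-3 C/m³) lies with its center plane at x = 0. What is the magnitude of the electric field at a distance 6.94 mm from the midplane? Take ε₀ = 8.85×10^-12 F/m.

3.80×10^6 V/m

By symmetry E is perpendicular to the slab. A Gaussian pillbox from −6.94 mm to +6.94 mm (face area A) lies entirely within the slab.
Q_enc = ρ·(2x)·A and flux = 2EA, so 2EA = 2ρxA/ε₀ ⇒ E = |ρ|x/ε₀.
E = (4.85e-3)(0.00694)/(8.85×10^-12) = 3.80×10^6 N/C.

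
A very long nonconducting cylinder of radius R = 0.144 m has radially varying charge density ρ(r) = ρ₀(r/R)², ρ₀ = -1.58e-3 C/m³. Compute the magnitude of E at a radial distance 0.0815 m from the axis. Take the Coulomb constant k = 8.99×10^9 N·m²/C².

Coaxial Gaussian cylinder, radius r = 0.0815 m, length L (r < R).
Integrating ρ over the cross-section to radius r: λ_enc = (2πρ₀/R²) ∫₀^r r'^3 dr' = 2πρ₀ r^4/(4·R²) = -5.281×10^-6 C/m.
Gauss's law: E·2πrL = λ_enc L/ε₀.
E = 2k|λ_enc|/r = 2(8.99×10^9)(5.281×10^-6)/(0.0815) = 1.16e6 N/C.

|E| ≈ 1.16×10^6 V/m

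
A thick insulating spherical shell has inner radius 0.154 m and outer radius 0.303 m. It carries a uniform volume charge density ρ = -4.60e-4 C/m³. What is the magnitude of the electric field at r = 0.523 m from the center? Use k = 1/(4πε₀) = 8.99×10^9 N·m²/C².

Use a concentric Gaussian sphere at r = 0.523 m (r > 0.303 m, enclosing the whole shell).
Q_enc = ρ·(4π/3)(b³ − a³) = (-4.60×10^-4)·(4π/3)·((0.303)³ − (0.154)³) = -4.656×10^-5 C.
Gauss's law: E·4πr² = Q_enc/ε₀.
E = k|Q_enc|/r² = (8.99×10^9)(4.656×10^-5)/(0.523)² = 1.53×10^6 N/C.

|E| ≈ 1.53×10^6 N/C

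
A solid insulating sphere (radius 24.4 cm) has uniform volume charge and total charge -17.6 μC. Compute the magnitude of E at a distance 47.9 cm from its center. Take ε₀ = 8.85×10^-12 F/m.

E ≈ 6.90×10^5 V/m

By spherical symmetry E is radial; choose a Gaussian sphere of radius r = 47.9 cm (r > R, so the entire charge is enclosed).
Q_enc = -17.6 μC = -1.76×10^-5 C.
By Gauss's law, ∮E·dA = E·4πr² = Q_enc/ε₀.
E = |Q_enc|/(4πε₀r²) = (1.76e-5)/(4π·8.85×10^-12·(0.479)²) = 6.90×10^5 N/C.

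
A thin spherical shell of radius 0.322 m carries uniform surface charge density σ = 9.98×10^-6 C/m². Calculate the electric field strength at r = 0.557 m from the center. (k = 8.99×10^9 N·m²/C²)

By spherical symmetry E is radial; choose a Gaussian sphere of radius r = 0.557 m (r > 0.322 m).
The entire shell is enclosed: Q_enc = σ·4πR² = (9.98e-6)·4π·(0.322)² = 1.30×10^-5 C.
Gauss's law: E·4πr² = Q_enc/ε₀.
E = k|Q_enc|/r² = (8.99×10^9)(1.30×10^-5)/(0.557)² = 3.77×10^5 N/C.

|E| = 3.77e5 N/C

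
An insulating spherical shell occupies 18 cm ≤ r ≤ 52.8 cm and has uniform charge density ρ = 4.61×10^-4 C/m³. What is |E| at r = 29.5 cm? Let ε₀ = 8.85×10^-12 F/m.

By spherical symmetry E is radial; choose a Gaussian sphere of radius r = 29.5 cm (within the shell material, 18 cm < r < 52.8 cm).
Enclosed charge is the volume from a to r: Q_enc = (4π/3)ρ(r³ − a³) = 3.831e-5 C.
Since E is radial and uniform over the Gaussian sphere, Φ = E·4πr² = Q_enc/ε₀.
E = |Q_enc|/(4πε₀r²) = (3.831e-5)/(4π·8.85×10^-12·(0.295)²) = 3.96×10^6 N/C.

|E| = 3.96×10^6 N/C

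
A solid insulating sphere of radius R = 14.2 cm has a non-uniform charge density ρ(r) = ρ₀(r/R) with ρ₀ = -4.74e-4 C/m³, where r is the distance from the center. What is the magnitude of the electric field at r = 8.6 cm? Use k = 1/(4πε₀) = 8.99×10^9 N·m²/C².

E = 6.97×10^5 N/C

By spherical symmetry E is radial; choose a Gaussian sphere of radius r = 8.6 cm (r < R).
Q_enc = ∫₀^r ρ(r')·4πr'² dr' = (4πρ₀/R) ∫₀^r r'^3 dr' = 4πρ₀ r^4/(4·R) = -5.736×10^-7 C.
By Gauss's law, ∮E·dA = E·4πr² = Q_enc/ε₀.
E = k|Q_enc|/r² = (8.99×10^9)(5.736e-7)/(0.086)² = 6.97×10^5 N/C.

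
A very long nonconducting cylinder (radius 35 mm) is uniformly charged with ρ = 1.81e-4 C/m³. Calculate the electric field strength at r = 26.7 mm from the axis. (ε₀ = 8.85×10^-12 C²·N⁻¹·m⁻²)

E = 2.73×10^5 N/C

Choose a coaxial cylinder of radius r = 26.7 mm (arbitrary length L) as the Gaussian surface (r < R).
Charge inside radius r per length L is ρ·πr²·L, so λ_enc = ρπr² = 4.054e-7 C/m.
Since E is radial and uniform over the curved surface, Φ = E·2πrL = Q_enc/ε₀ = λ_enc L/ε₀.
E = |λ_enc|/(2πε₀r) = (4.054×10^-7)/(2π·8.85×10^-12·0.0267) = 2.73e5 N/C.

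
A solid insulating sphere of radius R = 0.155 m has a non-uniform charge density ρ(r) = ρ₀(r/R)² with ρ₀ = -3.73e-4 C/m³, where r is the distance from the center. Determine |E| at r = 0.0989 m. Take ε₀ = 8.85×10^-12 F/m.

Symmetry ⇒ E = E(r) r̂. Gaussian sphere of radius r = 0.0989 m (r < R).
Q_enc = ∫₀^r ρ(r')·4πr'² dr' = (4πρ₀/R²) ∫₀^r r'^4 dr' = 4πρ₀ r^5/(5·R²) = -3.692×10^-7 C.
By Gauss's law, ∮E·dA = E·4πr² = Q_enc/ε₀.
E = |Q_enc|/(4πε₀r²) = (3.692×10^-7)/(4π·8.85×10^-12·(0.0989)²) = 3.39×10^5 N/C.

|E| = 3.39×10^5 N/C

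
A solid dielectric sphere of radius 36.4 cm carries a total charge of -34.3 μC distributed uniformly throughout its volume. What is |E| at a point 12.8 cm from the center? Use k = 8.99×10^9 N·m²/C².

8.18×10^5 V/m

By spherical symmetry E is radial; choose a Gaussian sphere of radius r = 12.8 cm (r < R).
For a uniform sphere the enclosed fraction is (r/R)³, so Q_enc = (-34.3 μC)(0.128/0.364)³ = -1.491e-6 C.
Applying ∮E·dA = Q_enc/ε₀ with Φ = E(4πr²):
E = k|Q_enc|/r² = (8.99×10^9)(1.491e-6)/(0.128)² = 8.18e5 N/C.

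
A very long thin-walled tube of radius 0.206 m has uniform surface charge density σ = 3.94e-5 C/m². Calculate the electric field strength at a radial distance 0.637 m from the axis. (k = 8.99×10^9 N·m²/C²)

Coaxial Gaussian cylinder, radius r = 0.637 m, length L (r > 0.206 m).
The whole shell is enclosed: λ_enc = σ·2πR = (3.94×10^-5)·2π·(0.206) = 5.10×10^-5 C/m.
Since E is radial and uniform over the curved surface, Φ = E·2πrL = Q_enc/ε₀ = λ_enc L/ε₀.
E = 2k|λ_enc|/r = 2(8.99×10^9)(5.10×10^-5)/(0.637) = 1.44×10^6 N/C.

E = 1.44×10^6 N/C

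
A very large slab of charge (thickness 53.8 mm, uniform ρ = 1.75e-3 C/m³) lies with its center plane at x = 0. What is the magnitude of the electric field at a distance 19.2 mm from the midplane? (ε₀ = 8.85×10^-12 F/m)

E ≈ 3.80×10^6 N/C

By symmetry E is perpendicular to the slab. A Gaussian pillbox from −19.2 mm to +19.2 mm (face area A) lies entirely within the slab.
Q_enc = ρ·(2x)·A and flux = 2EA, so 2EA = 2ρxA/ε₀ ⇒ E = |ρ|x/ε₀.
E = (1.75e-3)(0.0192)/(8.85×10^-12) = 3.80e6 N/C.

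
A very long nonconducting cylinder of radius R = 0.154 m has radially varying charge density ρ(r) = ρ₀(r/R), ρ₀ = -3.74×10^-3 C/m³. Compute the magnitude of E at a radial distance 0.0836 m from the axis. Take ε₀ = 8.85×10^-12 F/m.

By cylindrical symmetry E is radial; use a coaxial Gaussian cylinder of radius 0.0836 m and length L (r < R).
λ_enc = ∫₀^r ρ(r')·2πr' dr' = (2πρ₀/R)·r^3/3 = -2.972e-5 C/m.
By Gauss's law (flux through the curved wall only), E·2πrL = λ_enc L/ε₀.
E = |λ_enc|/(2πε₀r) = (2.972e-5)/(2π·8.85×10^-12·0.0836) = 6.39e6 N/C.

E = 6.39×10^6 N/C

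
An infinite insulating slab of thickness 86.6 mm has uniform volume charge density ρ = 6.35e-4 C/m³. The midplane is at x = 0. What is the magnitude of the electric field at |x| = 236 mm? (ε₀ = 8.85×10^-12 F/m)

The point |x| = 236 mm lies outside the slab (half-thickness 0.0433 m). A symmetric pillbox spanning the full slab encloses Q_enc = ρ·d·A.
Flux = 2EA ⇒ E = |ρ|d/(2ε₀), independent of distance outside.
E = (6.35e-4)(0.0866)/(2·8.85×10^-12) = 3.11×10^6 N/C.

E ≈ 3.11×10^6 N/C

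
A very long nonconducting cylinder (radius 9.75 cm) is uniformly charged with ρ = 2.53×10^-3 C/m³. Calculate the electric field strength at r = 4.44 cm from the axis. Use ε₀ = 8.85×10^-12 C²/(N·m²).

Take a coaxial cylindrical Gaussian surface of radius r = 4.44 cm and length L (r < R).
Charge inside radius r per length L is ρ·πr²·L, so λ_enc = ρπr² = 1.567e-5 C/m.
By Gauss's law (flux through the curved wall only), E·2πrL = λ_enc L/ε₀.
E = |λ_enc|/(2πε₀r) = (1.567×10^-5)/(2π·8.85×10^-12·0.0444) = 6.35e6 N/C.

|E| = 6.35×10^6 N/C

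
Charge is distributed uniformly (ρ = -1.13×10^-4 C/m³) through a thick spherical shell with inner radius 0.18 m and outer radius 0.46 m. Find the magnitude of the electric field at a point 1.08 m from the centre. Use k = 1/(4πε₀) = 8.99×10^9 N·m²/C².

|E| ≈ 3.34×10^5 V/m

By spherical symmetry E is radial; choose a Gaussian sphere of radius r = 1.08 m (r > 0.46 m, enclosing the whole shell).
Q_enc = ρ·(4π/3)(b³ − a³) = (-1.13×10^-4)·(4π/3)·((0.46)³ − (0.18)³) = -4.331e-5 C.
Applying ∮E·dA = Q_enc/ε₀ with Φ = E(4πr²):
E = k|Q_enc|/r² = (8.99×10^9)(4.331×10^-5)/(1.08)² = 3.34e5 N/C.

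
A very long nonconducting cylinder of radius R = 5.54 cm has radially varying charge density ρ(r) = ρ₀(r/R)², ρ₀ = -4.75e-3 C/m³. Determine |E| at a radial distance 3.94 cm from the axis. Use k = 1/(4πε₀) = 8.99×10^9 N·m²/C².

|E| ≈ 2.67×10^6 N/C

Coaxial Gaussian cylinder, radius r = 3.94 cm, length L (r < R).
Integrating ρ over the cross-section to radius r: λ_enc = (2πρ₀/R²) ∫₀^r r'^3 dr' = 2πρ₀ r^4/(4·R²) = -5.858e-6 C/m.
By Gauss's law (flux through the curved wall only), E·2πrL = λ_enc L/ε₀.
E = 2k|λ_enc|/r = 2(8.99×10^9)(5.858e-6)/(0.0394) = 2.67×10^6 N/C.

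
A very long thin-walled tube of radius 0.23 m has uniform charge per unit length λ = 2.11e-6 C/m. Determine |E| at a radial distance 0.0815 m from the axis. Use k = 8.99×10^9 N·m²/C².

E = 0 (no enclosed charge)

By cylindrical symmetry E is radial; use a coaxial Gaussian cylinder of radius 0.0815 m and length L (r < 0.23 m, inside the shell).
No charge is enclosed, so Gauss's law gives E·2πrL = 0 ⇒ E = 0.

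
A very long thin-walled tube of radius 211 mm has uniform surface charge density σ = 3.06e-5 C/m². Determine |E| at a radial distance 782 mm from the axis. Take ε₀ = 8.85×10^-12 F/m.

|E| = 9.33×10^5 N/C

By cylindrical symmetry E is radial; use a coaxial Gaussian cylinder of radius 782 mm and length L (r > 211 mm).
The whole shell is enclosed: λ_enc = σ·2πR = (3.06e-5)·2π·(0.211) = 4.057e-5 C/m.
Since E is radial and uniform over the curved surface, Φ = E·2πrL = Q_enc/ε₀ = λ_enc L/ε₀.
E = |λ_enc|/(2πε₀r) = (4.057×10^-5)/(2π·8.85×10^-12·0.782) = 9.33e5 N/C.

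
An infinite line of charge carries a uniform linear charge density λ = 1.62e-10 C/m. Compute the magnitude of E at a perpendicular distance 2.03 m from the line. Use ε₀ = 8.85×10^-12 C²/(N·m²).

E = 1.44 N/C

Coaxial Gaussian cylinder, radius r = 2.03 m, length L.
Q_enc = λL, so λ_enc = 1.62e-10 C/m.
Since E is radial and uniform over the curved surface, Φ = E·2πrL = Q_enc/ε₀ = λ_enc L/ε₀.
E = |λ_enc|/(2πε₀r) = (1.62e-10)/(2π·8.85×10^-12·2.03) = 1.44 N/C.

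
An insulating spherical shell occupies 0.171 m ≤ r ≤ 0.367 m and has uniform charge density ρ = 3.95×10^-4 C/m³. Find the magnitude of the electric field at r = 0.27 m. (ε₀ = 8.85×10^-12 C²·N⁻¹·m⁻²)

Take a concentric spherical Gaussian surface of radius r = 0.27 m (within the shell material, 0.171 m < r < 0.367 m).
Enclosed charge is the volume from a to r: Q_enc = (4π/3)ρ(r³ − a³) = 2.429e-5 C.
Applying ∮E·dA = Q_enc/ε₀ with Φ = E(4πr²):
E = |Q_enc|/(4πε₀r²) = (2.429×10^-5)/(4π·8.85×10^-12·(0.27)²) = 3.00×10^6 N/C.

|E| = 3.00×10^6 V/m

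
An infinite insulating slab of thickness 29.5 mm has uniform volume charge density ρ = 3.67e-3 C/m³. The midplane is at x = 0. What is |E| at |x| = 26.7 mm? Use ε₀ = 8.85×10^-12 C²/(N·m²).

The point |x| = 26.7 mm lies outside the slab (half-thickness 0.01475 m). A symmetric pillbox spanning the full slab encloses Q_enc = ρ·d·A.
Flux = 2EA ⇒ E = |ρ|d/(2ε₀), independent of distance outside.
E = (3.67×10^-3)(0.0295)/(2·8.85×10^-12) = 6.12e6 N/C.

|E| ≈ 6.12×10^6 V/m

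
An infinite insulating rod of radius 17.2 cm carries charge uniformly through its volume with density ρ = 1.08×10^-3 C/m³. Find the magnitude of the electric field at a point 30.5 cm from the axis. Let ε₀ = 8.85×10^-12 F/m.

|E| ≈ 5.92×10^6 N/C

Coaxial Gaussian cylinder, radius r = 30.5 cm, length L (r > 17.2 cm, full cross-section enclosed).
λ_enc = ρ·πR² = (1.08×10^-3)π(0.172)² = 1.004×10^-4 C/m.
Gauss's law: E·2πrL = λ_enc L/ε₀.
E = |λ_enc|/(2πε₀r) = (1.004×10^-4)/(2π·8.85×10^-12·0.305) = 5.92×10^6 N/C.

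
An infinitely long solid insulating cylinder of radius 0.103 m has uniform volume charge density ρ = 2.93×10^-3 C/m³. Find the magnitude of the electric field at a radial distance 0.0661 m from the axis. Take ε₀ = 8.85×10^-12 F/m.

Take a coaxial cylindrical Gaussian surface of radius r = 0.0661 m and length L (r < R).
Enclosed charge per unit length: λ_enc = ρ·πr² = (2.93×10^-3)π(0.0661)² = 4.022×10^-5 C/m.
Since E is radial and uniform over the curved surface, Φ = E·2πrL = Q_enc/ε₀ = λ_enc L/ε₀.
E = |λ_enc|/(2πε₀r) = (4.022×10^-5)/(2π·8.85×10^-12·0.0661) = 1.09×10^7 N/C.

1.09e7 N/C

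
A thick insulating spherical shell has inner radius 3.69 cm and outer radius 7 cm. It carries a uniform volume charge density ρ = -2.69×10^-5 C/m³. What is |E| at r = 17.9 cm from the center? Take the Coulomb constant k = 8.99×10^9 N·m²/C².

By spherical symmetry E is radial; choose a Gaussian sphere of radius r = 17.9 cm (r > 7 cm, enclosing the whole shell).
Q_enc = ρ·(4π/3)(b³ − a³) = (-2.69×10^-5)·(4π/3)·((0.07)³ − (0.0369)³) = -3.299×10^-8 C.
Since E is radial and uniform over the Gaussian sphere, Φ = E·4πr² = Q_enc/ε₀.
E = k|Q_enc|/r² = (8.99×10^9)(3.299×10^-8)/(0.179)² = 9.26×10^3 N/C.

|E| = 9.26×10^3 V/m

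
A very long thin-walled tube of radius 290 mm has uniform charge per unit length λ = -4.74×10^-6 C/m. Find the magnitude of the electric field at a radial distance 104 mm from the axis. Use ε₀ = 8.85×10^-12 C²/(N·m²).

E = 0 (no enclosed charge)

Choose a coaxial cylinder of radius r = 104 mm (arbitrary length L) as the Gaussian surface (r < 290 mm, inside the shell).
All the surface charge lies outside this cylinder: Q_enc = 0, hence E = 0.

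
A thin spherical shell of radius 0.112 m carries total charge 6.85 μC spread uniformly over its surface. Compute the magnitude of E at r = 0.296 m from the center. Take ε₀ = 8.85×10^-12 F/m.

By spherical symmetry E is radial; choose a Gaussian sphere of radius r = 0.296 m (r > 0.112 m).
The entire shell is enclosed: Q_enc = 6.85×10^-6 C.
By Gauss's law, ∮E·dA = E·4πr² = Q_enc/ε₀.
E = |Q_enc|/(4πε₀r²) = (6.85×10^-6)/(4π·8.85×10^-12·(0.296)²) = 7.03×10^5 N/C.

|E| ≈ 7.03e5 N/C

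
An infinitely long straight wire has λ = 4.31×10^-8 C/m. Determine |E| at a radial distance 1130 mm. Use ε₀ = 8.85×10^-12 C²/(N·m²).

Choose a coaxial cylinder of radius r = 1130 mm (arbitrary length L) as the Gaussian surface.
Q_enc = λL, so λ_enc = 4.31e-8 C/m.
By Gauss's law (flux through the curved wall only), E·2πrL = λ_enc L/ε₀.
E = |λ_enc|/(2πε₀r) = (4.31×10^-8)/(2π·8.85×10^-12·1.13) = 686 N/C.

686 V/m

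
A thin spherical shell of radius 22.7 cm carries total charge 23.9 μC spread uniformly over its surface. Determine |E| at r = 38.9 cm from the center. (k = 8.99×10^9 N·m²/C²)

1.42e6 N/C

Symmetry ⇒ E = E(r) r̂. Gaussian sphere of radius r = 38.9 cm (r > 22.7 cm).
The entire shell is enclosed: Q_enc = 2.39×10^-5 C.
Gauss's law: E·4πr² = Q_enc/ε₀.
E = k|Q_enc|/r² = (8.99×10^9)(2.39×10^-5)/(0.389)² = 1.42×10^6 N/C.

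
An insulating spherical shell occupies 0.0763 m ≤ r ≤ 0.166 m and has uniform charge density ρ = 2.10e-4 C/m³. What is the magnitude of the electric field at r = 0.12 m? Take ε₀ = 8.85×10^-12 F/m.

By spherical symmetry E is radial; choose a Gaussian sphere of radius r = 0.12 m (within the shell material, 0.0763 m < r < 0.166 m).
Only the shell between 0.0763 m and r is enclosed: Q_enc = ρ·(4π/3)(r³ − a³) = (2.10×10^-4)·(4π/3)·((0.12)³ − (0.0763)³) = 1.129×10^-6 C.
Gauss's law: E·4πr² = Q_enc/ε₀.
E = |Q_enc|/(4πε₀r²) = (1.129e-6)/(4π·8.85×10^-12·(0.12)²) = 7.05e5 N/C.

E = 7.05e5 N/C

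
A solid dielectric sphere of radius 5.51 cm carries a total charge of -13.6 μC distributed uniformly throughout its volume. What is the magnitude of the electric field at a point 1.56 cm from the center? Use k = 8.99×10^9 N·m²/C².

Take a concentric spherical Gaussian surface of radius r = 1.56 cm (r < R).
Only the charge within r is enclosed: Q_enc = Q·(r/R)³ = (-13.6 μC)·(1.56 cm/5.51 cm)³ = -3.086×10^-7 C.
Gauss's law: E·4πr² = Q_enc/ε₀.
E = k|Q_enc|/r² = (8.99×10^9)(3.086e-7)/(0.0156)² = 1.14×10^7 N/C.

E ≈ 1.14×10^7 N/C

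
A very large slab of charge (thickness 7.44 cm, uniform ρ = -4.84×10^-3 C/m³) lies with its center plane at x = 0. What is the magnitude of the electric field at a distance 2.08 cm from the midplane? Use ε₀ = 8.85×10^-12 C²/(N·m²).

E ≈ 1.14e7 N/C

By symmetry E is perpendicular to the slab. A Gaussian pillbox from −2.08 cm to +2.08 cm (face area A) lies entirely within the slab.
Q_enc = ρ·(2x)·A and flux = 2EA, so 2EA = 2ρxA/ε₀ ⇒ E = |ρ|x/ε₀.
E = (4.84×10^-3)(0.0208)/(8.85×10^-12) = 1.14e7 N/C.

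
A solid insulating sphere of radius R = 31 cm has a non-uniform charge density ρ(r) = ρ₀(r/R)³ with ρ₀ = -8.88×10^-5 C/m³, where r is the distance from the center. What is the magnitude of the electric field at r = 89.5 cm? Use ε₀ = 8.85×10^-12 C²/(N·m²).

|E| = 6.22e4 N/C

Use a concentric Gaussian sphere at r = 89.5 cm (r > R, all charge enclosed).
Q_enc = 4π ∫₀^R ρ₀(r'/R)^3 r'² dr' = 4πρ₀R³/6 = -5.541×10^-6 C.
Since E is radial and uniform over the Gaussian sphere, Φ = E·4πr² = Q_enc/ε₀.
E = |Q_enc|/(4πε₀r²) = (5.541e-6)/(4π·8.85×10^-12·(0.895)²) = 6.22×10^4 N/C.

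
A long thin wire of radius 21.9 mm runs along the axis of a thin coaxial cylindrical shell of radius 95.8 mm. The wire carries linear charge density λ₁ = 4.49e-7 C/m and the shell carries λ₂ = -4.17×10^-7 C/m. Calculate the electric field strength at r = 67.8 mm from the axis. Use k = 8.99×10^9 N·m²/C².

Take a coaxial cylindrical Gaussian surface of radius r = 67.8 mm and length L (between the conductors, 21.9 mm < r < 95.8 mm).
Only the inner wire is enclosed; the outer shell contributes nothing inside itself. λ_enc = λ₁ = 4.49×10^-7 C/m.
Since E is radial and uniform over the curved surface, Φ = E·2πrL = Q_enc/ε₀ = λ_enc L/ε₀.
E = 2k|λ_enc|/r = 2(8.99×10^9)(4.49e-7)/(0.0678) = 1.19×10^5 N/C.

E = 1.19e5 N/C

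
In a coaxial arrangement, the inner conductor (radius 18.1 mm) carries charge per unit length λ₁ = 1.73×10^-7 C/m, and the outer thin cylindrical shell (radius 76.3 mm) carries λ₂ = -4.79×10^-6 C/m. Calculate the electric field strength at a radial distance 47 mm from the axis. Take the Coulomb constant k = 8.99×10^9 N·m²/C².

Coaxial Gaussian cylinder, radius r = 47 mm, length L (between the conductors, 18.1 mm < r < 76.3 mm).
The shell at 76.3 mm lies outside the Gaussian surface, so λ_enc = λ₁ = 1.73×10^-7 C/m.
By Gauss's law (flux through the curved wall only), E·2πrL = λ_enc L/ε₀.
E = 2k|λ_enc|/r = 2(8.99×10^9)(1.73e-7)/(0.047) = 6.62e4 N/C.

|E| = 6.62×10^4 N/C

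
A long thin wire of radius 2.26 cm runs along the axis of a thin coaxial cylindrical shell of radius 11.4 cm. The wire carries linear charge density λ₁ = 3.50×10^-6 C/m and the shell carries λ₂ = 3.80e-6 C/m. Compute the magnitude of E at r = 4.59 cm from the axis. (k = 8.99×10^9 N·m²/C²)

|E| = 1.37×10^6 V/m

Coaxial Gaussian cylinder, radius r = 4.59 cm, length L (between the conductors, 2.26 cm < r < 11.4 cm).
Only the inner wire is enclosed; the outer shell contributes nothing inside itself. λ_enc = λ₁ = 3.50×10^-6 C/m.
Gauss's law: E·2πrL = λ_enc L/ε₀.
E = 2k|λ_enc|/r = 2(8.99×10^9)(3.50×10^-6)/(0.0459) = 1.37e6 N/C.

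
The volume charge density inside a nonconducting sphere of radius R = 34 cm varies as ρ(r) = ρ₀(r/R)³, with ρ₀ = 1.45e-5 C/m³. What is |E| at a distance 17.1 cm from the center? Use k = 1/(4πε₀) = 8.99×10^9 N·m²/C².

5.94e3 N/C

Use a concentric Gaussian sphere at r = 17.1 cm (r < R).
Integrate the density: Q_enc = 4π ∫₀^r ρ₀(r'/R)^3 r'² dr' = 4πρ₀ r^6/(6·R³) = 1.932×10^-8 C.
Since E is radial and uniform over the Gaussian sphere, Φ = E·4πr² = Q_enc/ε₀.
E = k|Q_enc|/r² = (8.99×10^9)(1.932e-8)/(0.171)² = 5.94×10^3 N/C.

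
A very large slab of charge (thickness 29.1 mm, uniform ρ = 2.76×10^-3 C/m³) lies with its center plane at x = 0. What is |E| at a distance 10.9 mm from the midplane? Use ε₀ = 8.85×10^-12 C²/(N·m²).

E ≈ 3.40e6 N/C

By symmetry E is perpendicular to the slab. A Gaussian pillbox from −10.9 mm to +10.9 mm (face area A) lies entirely within the slab.
Q_enc = ρ·(2x)·A and flux = 2EA, so 2EA = 2ρxA/ε₀ ⇒ E = |ρ|x/ε₀.
E = (2.76×10^-3)(0.0109)/(8.85×10^-12) = 3.40×10^6 N/C.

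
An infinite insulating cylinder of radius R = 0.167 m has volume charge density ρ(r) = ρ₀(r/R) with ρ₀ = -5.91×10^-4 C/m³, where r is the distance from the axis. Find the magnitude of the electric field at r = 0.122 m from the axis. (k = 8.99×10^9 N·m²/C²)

1.98×10^6 N/C

Choose a coaxial cylinder of radius r = 0.122 m (arbitrary length L) as the Gaussian surface (r < R).
λ_enc = ∫₀^r ρ(r')·2πr' dr' = (2πρ₀/R)·r^3/3 = -1.346×10^-5 C/m.
Applying ∮E·dA = Q_enc/ε₀ with the end caps contributing no flux:
E = 2k|λ_enc|/r = 2(8.99×10^9)(1.346×10^-5)/(0.122) = 1.98×10^6 N/C.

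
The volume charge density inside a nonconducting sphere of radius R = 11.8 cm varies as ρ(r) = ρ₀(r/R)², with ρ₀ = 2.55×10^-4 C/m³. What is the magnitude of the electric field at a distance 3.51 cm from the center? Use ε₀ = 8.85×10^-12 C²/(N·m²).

E = 1.79×10^4 N/C

By spherical symmetry E is radial; choose a Gaussian sphere of radius r = 3.51 cm (r < R).
Integrate the density: Q_enc = 4π ∫₀^r ρ₀(r'/R)^2 r'² dr' = 4πρ₀ r^5/(5·R²) = 2.452×10^-9 C.
By Gauss's law, ∮E·dA = E·4πr² = Q_enc/ε₀.
E = |Q_enc|/(4πε₀r²) = (2.452×10^-9)/(4π·8.85×10^-12·(0.0351)²) = 1.79e4 N/C.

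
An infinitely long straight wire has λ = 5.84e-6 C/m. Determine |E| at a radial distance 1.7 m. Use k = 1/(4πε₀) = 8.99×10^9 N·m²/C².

Choose a coaxial cylinder of radius r = 1.7 m (arbitrary length L) as the Gaussian surface.
Q_enc = λL, so λ_enc = 5.84×10^-6 C/m.
By Gauss's law (flux through the curved wall only), E·2πrL = λ_enc L/ε₀.
E = 2k|λ_enc|/r = 2(8.99×10^9)(5.84e-6)/(1.7) = 6.18×10^4 N/C.

E ≈ 6.18×10^4 N/C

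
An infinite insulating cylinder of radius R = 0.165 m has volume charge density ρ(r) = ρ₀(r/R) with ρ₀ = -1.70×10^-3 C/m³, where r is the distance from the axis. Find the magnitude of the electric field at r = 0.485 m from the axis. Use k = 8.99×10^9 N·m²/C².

Coaxial Gaussian cylinder, radius r = 0.485 m, length L (r > R, full charge per length enclosed).
λ_enc = 2π ∫₀^R ρ₀(r'/R)^1 r' dr' = 2πρ₀R²/3 = -9.693×10^-5 C/m.
Since E is radial and uniform over the curved surface, Φ = E·2πrL = Q_enc/ε₀ = λ_enc L/ε₀.
E = 2k|λ_enc|/r = 2(8.99×10^9)(9.693e-5)/(0.485) = 3.59×10^6 N/C.

3.59×10^6 V/m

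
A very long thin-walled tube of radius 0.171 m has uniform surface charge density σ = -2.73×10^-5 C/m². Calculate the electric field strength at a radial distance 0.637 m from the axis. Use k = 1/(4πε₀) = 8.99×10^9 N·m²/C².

Choose a coaxial cylinder of radius r = 0.637 m (arbitrary length L) as the Gaussian surface (r > 0.171 m).
The whole shell is enclosed: λ_enc = σ·2πR = (-2.73e-5)·2π·(0.171) = -2.933×10^-5 C/m.
Applying ∮E·dA = Q_enc/ε₀ with the end caps contributing no flux:
E = 2k|λ_enc|/r = 2(8.99×10^9)(2.933×10^-5)/(0.637) = 8.28×10^5 N/C.

|E| ≈ 8.28×10^5 N/C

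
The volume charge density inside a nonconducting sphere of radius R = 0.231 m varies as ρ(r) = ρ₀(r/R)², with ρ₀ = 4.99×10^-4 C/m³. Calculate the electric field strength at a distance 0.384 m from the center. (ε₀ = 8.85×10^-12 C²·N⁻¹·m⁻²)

Use a concentric Gaussian sphere at r = 0.384 m (r > R, all charge enclosed).
Q_enc = 4π ∫₀^R ρ₀(r'/R)^2 r'² dr' = 4πρ₀R³/5 = 1.546×10^-5 C.
Applying ∮E·dA = Q_enc/ε₀ with Φ = E(4πr²):
E = |Q_enc|/(4πε₀r²) = (1.546×10^-5)/(4π·8.85×10^-12·(0.384)²) = 9.43×10^5 N/C.

|E| = 9.43×10^5 V/m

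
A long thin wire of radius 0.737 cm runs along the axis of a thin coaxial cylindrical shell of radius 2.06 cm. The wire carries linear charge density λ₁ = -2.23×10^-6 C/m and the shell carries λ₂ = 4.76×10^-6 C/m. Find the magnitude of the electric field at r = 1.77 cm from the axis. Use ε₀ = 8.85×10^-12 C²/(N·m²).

E = 2.27e6 N/C

Take a coaxial cylindrical Gaussian surface of radius r = 1.77 cm and length L (between the conductors, 0.737 cm < r < 2.06 cm).
Only the inner wire is enclosed; the outer shell contributes nothing inside itself. λ_enc = λ₁ = -2.23e-6 C/m.
Since E is radial and uniform over the curved surface, Φ = E·2πrL = Q_enc/ε₀ = λ_enc L/ε₀.
E = |λ_enc|/(2πε₀r) = (2.23×10^-6)/(2π·8.85×10^-12·0.0177) = 2.27×10^6 N/C.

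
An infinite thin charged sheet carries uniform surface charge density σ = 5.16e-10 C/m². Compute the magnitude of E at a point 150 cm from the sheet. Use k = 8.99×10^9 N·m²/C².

By planar symmetry E is perpendicular to the sheet and uniform; use a Gaussian pillbox with flat faces of area A on each side of the sheet.
Only the two end caps contribute flux: Φ = 2EA. With Q_enc = σA, Gauss's law gives E = |σ|/(2ε₀).
E = 2πk|σ| = 2π(8.99×10^9)(5.16e-10) = 29.1 N/C.

E = 29.1 N/C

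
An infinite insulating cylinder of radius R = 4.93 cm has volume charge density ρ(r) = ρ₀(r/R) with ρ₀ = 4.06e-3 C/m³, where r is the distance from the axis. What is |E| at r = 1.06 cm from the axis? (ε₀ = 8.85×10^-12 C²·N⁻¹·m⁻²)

3.49×10^5 N/C

By cylindrical symmetry E is radial; use a coaxial Gaussian cylinder of radius 1.06 cm and length L (r < R).
Integrating ρ over the cross-section to radius r: λ_enc = (2πρ₀/R) ∫₀^r r'^2 dr' = 2πρ₀ r^3/(3·R) = 2.054×10^-7 C/m.
Since E is radial and uniform over the curved surface, Φ = E·2πrL = Q_enc/ε₀ = λ_enc L/ε₀.
E = |λ_enc|/(2πε₀r) = (2.054×10^-7)/(2π·8.85×10^-12·0.0106) = 3.49×10^5 N/C.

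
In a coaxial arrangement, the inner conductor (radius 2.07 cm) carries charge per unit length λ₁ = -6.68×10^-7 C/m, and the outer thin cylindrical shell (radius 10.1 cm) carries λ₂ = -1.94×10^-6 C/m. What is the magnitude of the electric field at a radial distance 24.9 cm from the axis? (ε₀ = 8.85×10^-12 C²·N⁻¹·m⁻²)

E ≈ 1.88e5 N/C

By cylindrical symmetry E is radial; use a coaxial Gaussian cylinder of radius 24.9 cm and length L (r > 10.1 cm, enclosing both).
λ_enc = λ₁ + λ₂ = (-6.68e-7) + (-1.94×10^-6) = -2.608×10^-6 C/m.
Since E is radial and uniform over the curved surface, Φ = E·2πrL = Q_enc/ε₀ = λ_enc L/ε₀.
E = |λ_enc|/(2πε₀r) = (2.608×10^-6)/(2π·8.85×10^-12·0.249) = 1.88×10^5 N/C.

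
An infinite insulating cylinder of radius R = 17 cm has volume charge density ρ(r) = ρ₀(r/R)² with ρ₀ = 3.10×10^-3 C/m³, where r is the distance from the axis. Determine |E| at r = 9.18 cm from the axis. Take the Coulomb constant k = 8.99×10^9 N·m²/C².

Choose a coaxial cylinder of radius r = 9.18 cm (arbitrary length L) as the Gaussian surface (r < R).
λ_enc = ∫₀^r ρ(r')·2πr' dr' = (2πρ₀/R²)·r^4/4 = 1.197×10^-5 C/m.
By Gauss's law (flux through the curved wall only), E·2πrL = λ_enc L/ε₀.
E = 2k|λ_enc|/r = 2(8.99×10^9)(1.197×10^-5)/(0.0918) = 2.34e6 N/C.

E ≈ 2.34×10^6 V/m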